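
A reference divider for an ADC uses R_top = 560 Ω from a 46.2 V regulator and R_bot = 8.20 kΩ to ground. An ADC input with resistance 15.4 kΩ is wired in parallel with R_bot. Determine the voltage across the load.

V_out ≈ 41.8 V

The load sits in parallel with R_bot: R_bot‖R_L = (8200 × 15400) / (8200 + 15400) = 5351 Ω.
V_out = 46.2 × 5351 / (560 + 5351) = 46.2 × 5351/5911 = 41.8 V.
(Unloaded it would have been 43.2 V.)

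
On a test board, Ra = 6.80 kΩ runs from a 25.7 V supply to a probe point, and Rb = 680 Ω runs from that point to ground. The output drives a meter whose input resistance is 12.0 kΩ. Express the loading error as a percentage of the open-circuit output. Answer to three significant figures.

4.90 %

The divider's output (Thévenin) resistance is Ra‖Rb = 618.2 Ω.
Fractional drop under load = R_th/(R_th + R_L) = 618.2 / (618.2 + 12000) = 0.04899.
So the output falls by 4.90 %.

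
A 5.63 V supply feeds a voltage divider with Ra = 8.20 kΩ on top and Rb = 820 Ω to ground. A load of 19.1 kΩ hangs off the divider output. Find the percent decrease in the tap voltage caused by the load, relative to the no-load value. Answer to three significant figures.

The divider's output (Thévenin) resistance is Ra‖Rb = 745.5 Ω.
Fractional drop under load = R_th/(R_th + R_L) = 745.5 / (745.5 + 19100) = 0.03756.
So the output falls by 3.76 %.

3.76 %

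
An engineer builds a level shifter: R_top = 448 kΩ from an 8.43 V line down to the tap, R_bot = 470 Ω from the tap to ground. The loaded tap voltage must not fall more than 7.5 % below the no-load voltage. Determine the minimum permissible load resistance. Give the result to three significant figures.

R_L(min) ≈ 5.79 kΩ

Output resistance R_th = R_top‖R_bot = (448000 × 470)/448500 = 469.5 Ω.
The fractional drop is R_th/(R_th + R_L); requiring this ≤ 0.0750 gives R_L ≥ R_th(1/0.0750 − 1) = 469.5 × 12.33 = 5.79 kΩ.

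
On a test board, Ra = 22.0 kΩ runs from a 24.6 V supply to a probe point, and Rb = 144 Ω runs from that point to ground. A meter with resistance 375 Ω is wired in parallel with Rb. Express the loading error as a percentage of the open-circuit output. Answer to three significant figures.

27.6 %

The divider's output (Thévenin) resistance is Ra‖Rb = 143.1 Ω.
Fractional drop under load = R_th/(R_th + R_L) = 143.1 / (143.1 + 375) = 0.2762.
So the output falls by 27.6 %.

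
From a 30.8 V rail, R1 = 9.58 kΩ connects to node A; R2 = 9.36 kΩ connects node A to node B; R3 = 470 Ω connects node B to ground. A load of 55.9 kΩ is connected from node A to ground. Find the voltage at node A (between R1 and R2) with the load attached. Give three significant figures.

Below node A the series string R2+R3 = 9830 Ω sits in parallel with the 55900 Ω load: 8360 Ω.
V_A = 30.8 × 8360/(9580 + 8360) = 14.4 V.

V ≈ 14.4 V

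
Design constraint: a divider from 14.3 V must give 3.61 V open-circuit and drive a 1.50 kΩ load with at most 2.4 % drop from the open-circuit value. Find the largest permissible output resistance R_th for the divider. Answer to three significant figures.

Loading drop = R_th/(R_th + R_L) ≤ 0.0240, so R_th ≤ R_L · ε/(1−ε) = 1.50 kΩ × 0.0240/0.9760 = 36.9 Ω.

R_th ≤ 36.9 Ω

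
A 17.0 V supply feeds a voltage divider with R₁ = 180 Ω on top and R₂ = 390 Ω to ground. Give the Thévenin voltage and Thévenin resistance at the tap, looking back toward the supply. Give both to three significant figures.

V_th = 11.6 V, R_th = 123 Ω

V_th is the open-circuit tap voltage: 17.0 × 390/(180 + 390) = 11.6 V.
With the supply zeroed, R₁ and R₂ appear in parallel from the tap: R_th = R₁‖R₂ = (180 × 390)/570.0 = 123 Ω.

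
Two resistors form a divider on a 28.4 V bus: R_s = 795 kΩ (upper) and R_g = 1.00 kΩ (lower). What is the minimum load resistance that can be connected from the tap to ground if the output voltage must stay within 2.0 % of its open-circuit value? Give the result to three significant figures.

Output resistance R_th = R_s‖R_g = (795000 × 1000)/796000 = 998.7 Ω.
The fractional drop is R_th/(R_th + R_L); requiring this ≤ 0.0200 gives R_L ≥ R_th(1/0.0200 − 1) = 998.7 × 49.00 = 48.9 kΩ.

R_L(min) ≈ 48.9 kΩ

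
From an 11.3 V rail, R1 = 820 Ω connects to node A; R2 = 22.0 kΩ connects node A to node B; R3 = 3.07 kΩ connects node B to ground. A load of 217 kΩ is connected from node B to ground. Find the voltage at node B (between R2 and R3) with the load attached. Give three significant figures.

V ≈ 1.32 V

At node B, R3 is in parallel with the load: R3‖R_L = 3027 Ω.
Below node A the resistance is R2 + (R3‖R_L) = 25030 Ω, so V_A = 11.3 × 25030/25850 = 10.94 V.
Then V_B = V_A × (R3‖R_L)/(R2 + R3‖R_L) = 10.94 × 3027/25030 = 1.32 V.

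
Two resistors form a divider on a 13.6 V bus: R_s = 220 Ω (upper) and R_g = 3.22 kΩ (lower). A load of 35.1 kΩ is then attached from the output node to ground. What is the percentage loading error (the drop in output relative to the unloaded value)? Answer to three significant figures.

The divider's output (Thévenin) resistance is R_s‖R_g = 205.9 Ω.
Fractional drop under load = R_th/(R_th + R_L) = 205.9 / (205.9 + 35100) = 0.005833.
So the output falls by 0.583 %.

0.583 %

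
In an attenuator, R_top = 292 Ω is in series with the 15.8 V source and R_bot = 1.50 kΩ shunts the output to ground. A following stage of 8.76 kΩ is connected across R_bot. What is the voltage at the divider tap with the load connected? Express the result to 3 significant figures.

The load sits in parallel with R_bot: R_bot‖R_L = (1500 × 8760) / (1500 + 8760) = 1281 Ω.
V_out = 15.8 × 1281 / (292 + 1281) = 15.8 × 1281/1573 = 12.9 V.

V_out ≈ 12.9 V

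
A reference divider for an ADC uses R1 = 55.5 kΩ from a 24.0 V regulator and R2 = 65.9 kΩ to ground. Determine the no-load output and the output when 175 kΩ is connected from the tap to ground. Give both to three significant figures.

Open-circuit: V = 24.0 × 65.9/(55.5 + 65.9) = 13.0 V.
With the load, R2 becomes R2‖R_L = 47.87 kΩ, so V = 24.0 × 47.87/103.4 = 11.1 V.

Unloaded: 13.0 V; loaded: 11.1 V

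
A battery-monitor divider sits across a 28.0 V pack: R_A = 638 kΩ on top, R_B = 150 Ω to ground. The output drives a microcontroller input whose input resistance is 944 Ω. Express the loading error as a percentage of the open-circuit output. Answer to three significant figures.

The divider's output (Thévenin) resistance is R_A‖R_B = 150.0 Ω.
Fractional drop under load = R_th/(R_th + R_L) = 150.0 / (150.0 + 944) = 0.1371.
So the output falls by 13.7 %.

13.7 %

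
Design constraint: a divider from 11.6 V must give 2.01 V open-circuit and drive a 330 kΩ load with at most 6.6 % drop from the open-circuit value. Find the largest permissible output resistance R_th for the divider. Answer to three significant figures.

Loading drop = R_th/(R_th + R_L) ≤ 0.0660, so R_th ≤ R_L · ε/(1−ε) = 330 kΩ × 0.0660/0.9340 = 23.3 kΩ.
(Any R1, R2 with R2/(R1+R2) = 0.173 and R1‖R2 ≤ 23.3 kΩ will meet the spec.)

R_th ≤ 23.3 kΩ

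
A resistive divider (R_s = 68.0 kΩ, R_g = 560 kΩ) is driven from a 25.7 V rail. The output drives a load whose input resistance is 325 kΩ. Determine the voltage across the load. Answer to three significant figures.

The load sits in parallel with R_g: R_g‖R_L = (560 × 325) / (560 + 325) = 205.6 kΩ.
V_out = 25.7 × 205.6 / (68.0 + 205.6) = 25.7 × 205.6/273.6 = 19.3 V.

V_out ≈ 19.3 V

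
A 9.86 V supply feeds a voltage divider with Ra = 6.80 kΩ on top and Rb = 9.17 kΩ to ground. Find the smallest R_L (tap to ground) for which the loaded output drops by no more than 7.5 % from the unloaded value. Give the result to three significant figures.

Output resistance R_th = Ra‖Rb = (6.80 × 9.17)/15.97 = 3.905 kΩ.
The fractional drop is R_th/(R_th + R_L); requiring this ≤ 0.0750 gives R_L ≥ R_th(1/0.0750 − 1) = 3.905 × 12.33 = 48.2 kΩ.

R_L(min) ≈ 48.2 kΩ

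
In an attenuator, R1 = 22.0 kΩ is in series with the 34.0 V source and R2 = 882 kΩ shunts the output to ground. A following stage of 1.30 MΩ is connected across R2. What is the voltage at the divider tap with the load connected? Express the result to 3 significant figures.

V_out ≈ 32.6 V

The load sits in parallel with R2: R2‖R_L = (882 × 1300) / (882 + 1300) = 525.5 kΩ.
V_out = 34.0 × 525.5 / (22.0 + 525.5) = 34.0 × 525.5/547.5 = 32.6 V.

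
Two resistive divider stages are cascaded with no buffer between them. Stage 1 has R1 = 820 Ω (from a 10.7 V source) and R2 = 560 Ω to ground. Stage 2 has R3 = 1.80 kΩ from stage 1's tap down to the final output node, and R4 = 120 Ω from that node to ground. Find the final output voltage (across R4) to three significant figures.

V_out ≈ 0.231 V

Stage 2 presents R3+R4 = 1920 Ω as a load on stage 1's tap.
Stage 1's lower leg becomes R2‖(R3+R4) = 433.5 Ω, so V_mid = 10.7 × 433.5/1254 = 3.701 V.
Stage 2 is itself unloaded: V_out = V_mid × R4/(R3+R4) = 3.701 × 120/1920 = 0.231 V.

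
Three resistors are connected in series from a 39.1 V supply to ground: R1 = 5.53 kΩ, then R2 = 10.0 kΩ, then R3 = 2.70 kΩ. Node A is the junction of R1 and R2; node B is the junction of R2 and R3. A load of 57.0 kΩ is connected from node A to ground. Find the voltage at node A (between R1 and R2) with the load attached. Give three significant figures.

V ≈ 25.5 V

Below node A the series string R2+R3 = 12.70 kΩ sits in parallel with the 57.0 kΩ load: 10.39 kΩ.
V_A = 39.1 × 10.39/(5.53 + 10.39) = 25.5 V.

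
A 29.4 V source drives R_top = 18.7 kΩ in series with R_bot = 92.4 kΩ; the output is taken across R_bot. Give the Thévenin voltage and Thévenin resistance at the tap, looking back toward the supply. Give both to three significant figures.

V_th is the open-circuit tap voltage: 29.4 × 92.4/(18.7 + 92.4) = 24.5 V.
With the supply zeroed, R_top and R_bot appear in parallel from the tap: R_th = R_top‖R_bot = (18.7 × 92.4)/111.1 = 15.6 kΩ.

V_th = 24.5 V, R_th = 15.6 kΩ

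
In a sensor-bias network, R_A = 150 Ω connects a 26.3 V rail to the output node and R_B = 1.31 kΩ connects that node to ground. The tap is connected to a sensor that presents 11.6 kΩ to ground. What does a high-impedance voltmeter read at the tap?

V_out ≈ 23.3 V

The load sits in parallel with R_B: R_B‖R_L = (1310 × 11600) / (1310 + 11600) = 1177 Ω.
V_out = 26.3 × 1177 / (150 + 1177) = 26.3 × 1177/1327 = 23.3 V.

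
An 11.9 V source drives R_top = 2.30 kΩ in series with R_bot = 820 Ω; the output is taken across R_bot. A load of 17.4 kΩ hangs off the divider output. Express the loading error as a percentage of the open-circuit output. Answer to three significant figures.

3.36 %

The divider's output (Thévenin) resistance is R_top‖R_bot = 604.5 Ω.
Fractional drop under load = R_th/(R_th + R_L) = 604.5 / (604.5 + 17400) = 0.03357.
So the output falls by 3.36 %.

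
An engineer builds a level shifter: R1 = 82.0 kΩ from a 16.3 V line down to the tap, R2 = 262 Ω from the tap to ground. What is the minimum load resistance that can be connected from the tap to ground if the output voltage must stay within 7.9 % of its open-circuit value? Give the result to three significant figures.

R_L(min) ≈ 3.04 kΩ

Output resistance R_th = R1‖R2 = (82000 × 262)/82260 = 261.2 Ω.
The fractional drop is R_th/(R_th + R_L); requiring this ≤ 0.0790 gives R_L ≥ R_th(1/0.0790 − 1) = 261.2 × 11.66 = 3.04 kΩ.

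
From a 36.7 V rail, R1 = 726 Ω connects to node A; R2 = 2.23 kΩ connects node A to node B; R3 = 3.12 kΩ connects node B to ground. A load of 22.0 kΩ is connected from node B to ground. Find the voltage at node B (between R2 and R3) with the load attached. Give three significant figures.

At node B, R3 is in parallel with the load: R3‖R_L = 2732 Ω.
Below node A the resistance is R2 + (R3‖R_L) = 4962 Ω, so V_A = 36.7 × 4962/5688 = 32.02 V.
Then V_B = V_A × (R3‖R_L)/(R2 + R3‖R_L) = 32.02 × 2732/4962 = 17.6 V.

V ≈ 17.6 V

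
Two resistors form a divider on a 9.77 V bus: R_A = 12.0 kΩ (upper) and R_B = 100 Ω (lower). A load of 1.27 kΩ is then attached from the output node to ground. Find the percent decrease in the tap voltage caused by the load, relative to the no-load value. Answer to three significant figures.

The divider's output (Thévenin) resistance is R_A‖R_B = 99.17 Ω.
Fractional drop under load = R_th/(R_th + R_L) = 99.17 / (99.17 + 1270) = 0.07243.
So the output falls by 7.24 %.

7.24 %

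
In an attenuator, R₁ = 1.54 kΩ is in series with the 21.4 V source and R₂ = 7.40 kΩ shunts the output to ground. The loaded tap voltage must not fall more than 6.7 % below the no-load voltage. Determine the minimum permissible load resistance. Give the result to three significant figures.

R_L(min) ≈ 17.8 kΩ

Output resistance R_th = R₁‖R₂ = (1.54 × 7.40)/8.940 = 1.275 kΩ.
The fractional drop is R_th/(R_th + R_L); requiring this ≤ 0.0670 gives R_L ≥ R_th(1/0.0670 − 1) = 1.275 × 13.93 = 17.8 kΩ.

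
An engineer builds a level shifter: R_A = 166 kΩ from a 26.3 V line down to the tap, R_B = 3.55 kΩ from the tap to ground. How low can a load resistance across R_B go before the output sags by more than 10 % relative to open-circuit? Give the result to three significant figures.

R_L(min) ≈ 31.3 kΩ

Output resistance R_th = R_A‖R_B = (166 × 3.55)/169.6 = 3.476 kΩ.
The fractional drop is R_th/(R_th + R_L); requiring this ≤ 0.100 gives R_L ≥ R_th(1/0.100 − 1) = 3.476 × 9.000 = 31.3 kΩ.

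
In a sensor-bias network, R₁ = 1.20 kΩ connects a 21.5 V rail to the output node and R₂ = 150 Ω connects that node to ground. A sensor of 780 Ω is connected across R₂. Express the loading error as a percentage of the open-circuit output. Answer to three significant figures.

14.6 %

Unloaded V = 21.5 × 150/1350 = 2.3889 V.
Loaded: R₂‖R_L = 125.8 Ω, giving V = 21.5 × 125.8/1326 = 2.0401 V.
Drop = (2.3889 − 2.0401) / 2.3889 = 14.6 %.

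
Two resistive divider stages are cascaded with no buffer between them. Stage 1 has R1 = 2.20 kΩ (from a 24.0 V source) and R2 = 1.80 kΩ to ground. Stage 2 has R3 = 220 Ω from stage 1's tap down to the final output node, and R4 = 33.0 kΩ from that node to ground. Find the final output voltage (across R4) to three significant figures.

V_out ≈ 10.4 V

Stage 2 presents R3+R4 = 33220 Ω as a load on stage 1's tap.
Stage 1's lower leg becomes R2‖(R3+R4) = 1707 Ω, so V_mid = 24.0 × 1707/3907 = 10.49 V.
Stage 2 is itself unloaded: V_out = V_mid × R4/(R3+R4) = 10.49 × 33000/33220 = 10.4 V.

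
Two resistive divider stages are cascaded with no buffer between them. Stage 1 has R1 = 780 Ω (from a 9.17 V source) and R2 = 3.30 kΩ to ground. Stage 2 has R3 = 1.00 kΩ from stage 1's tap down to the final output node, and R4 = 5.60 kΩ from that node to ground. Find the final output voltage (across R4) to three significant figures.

V_out ≈ 5.74 V

Stage 2 presents R3+R4 = 6600 Ω as a load on stage 1's tap.
Stage 1's lower leg becomes R2‖(R3+R4) = 2200 Ω, so V_mid = 9.17 × 2200/2980 = 6.770 V.
Stage 2 is itself unloaded: V_out = V_mid × R4/(R3+R4) = 6.770 × 5600/6600 = 5.74 V.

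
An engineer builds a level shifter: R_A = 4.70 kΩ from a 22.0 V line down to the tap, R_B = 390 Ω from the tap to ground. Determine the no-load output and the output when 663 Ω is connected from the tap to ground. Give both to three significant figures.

Open-circuit: V = 22.0 × 390/(4700 + 390) = 1.69 V.
With the load, R_B becomes R_B‖R_L = 245.6 Ω, so V = 22.0 × 245.6/4946 = 1.09 V.

Unloaded: 1.69 V; loaded: 1.09 V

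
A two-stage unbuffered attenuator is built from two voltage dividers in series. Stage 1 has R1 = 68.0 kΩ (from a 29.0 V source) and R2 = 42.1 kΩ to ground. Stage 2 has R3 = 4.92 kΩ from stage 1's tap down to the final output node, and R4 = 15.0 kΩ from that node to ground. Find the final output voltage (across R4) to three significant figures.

V_out ≈ 3.62 V

Stage 2 presents R3+R4 = 19.92 kΩ as a load on stage 1's tap.
Stage 1's lower leg becomes R2‖(R3+R4) = 13.52 kΩ, so V_mid = 29.0 × 13.52/81.52 = 4.810 V.
Stage 2 is itself unloaded: V_out = V_mid × R4/(R3+R4) = 4.810 × 15.0/19.92 = 3.62 V.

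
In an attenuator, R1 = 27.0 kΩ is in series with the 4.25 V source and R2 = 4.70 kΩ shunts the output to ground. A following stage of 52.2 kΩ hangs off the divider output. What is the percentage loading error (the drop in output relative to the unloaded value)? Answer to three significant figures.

7.12 %

The divider's output (Thévenin) resistance is R1‖R2 = 4.003 kΩ.
Fractional drop under load = R_th/(R_th + R_L) = 4.003 / (4.003 + 52.2) = 0.07123.
So the output falls by 7.12 %.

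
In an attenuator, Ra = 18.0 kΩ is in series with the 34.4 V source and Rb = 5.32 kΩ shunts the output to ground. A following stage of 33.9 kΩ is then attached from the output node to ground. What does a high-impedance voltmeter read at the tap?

V_out ≈ 7.00 V

The load sits in parallel with Rb: Rb‖R_L = (5.32 × 33.9) / (5.32 + 33.9) = 4.598 kΩ.
V_out = 34.4 × 4.598 / (18.0 + 4.598) = 34.4 × 4.598/22.60 = 7.00 V.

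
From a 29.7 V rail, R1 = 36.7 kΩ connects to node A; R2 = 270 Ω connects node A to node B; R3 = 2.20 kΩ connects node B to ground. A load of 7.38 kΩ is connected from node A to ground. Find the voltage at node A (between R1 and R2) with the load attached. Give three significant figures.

V ≈ 1.43 V

Below node A the series string R2+R3 = 2470 Ω sits in parallel with the 7380 Ω load: 1851 Ω.
V_A = 29.7 × 1851/(36700 + 1851) = 1.43 V.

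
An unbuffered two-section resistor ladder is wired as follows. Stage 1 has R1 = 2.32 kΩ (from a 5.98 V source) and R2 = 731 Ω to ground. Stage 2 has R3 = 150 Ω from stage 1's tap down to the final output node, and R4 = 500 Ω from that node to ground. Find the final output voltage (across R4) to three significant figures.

V_out ≈ 0.594 V

Stage 2 presents R3+R4 = 650.0 Ω as a load on stage 1's tap.
Stage 1's lower leg becomes R2‖(R3+R4) = 344.1 Ω, so V_mid = 5.98 × 344.1/2664 = 0.7723 V.
Stage 2 is itself unloaded: V_out = V_mid × R4/(R3+R4) = 0.7723 × 500/650.0 = 0.594 V.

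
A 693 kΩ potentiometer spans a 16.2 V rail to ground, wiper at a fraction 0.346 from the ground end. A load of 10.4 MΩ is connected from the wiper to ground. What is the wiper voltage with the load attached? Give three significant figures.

V ≈ 5.52 V

The wiper splits the pot into (1−α)R = 453.2 kΩ above and αR = 239.8 kΩ below.
Lower section ‖ load = 234.4 kΩ.
V_wiper = 16.2 × 234.4/(453.2 + 234.4) = 5.52 V.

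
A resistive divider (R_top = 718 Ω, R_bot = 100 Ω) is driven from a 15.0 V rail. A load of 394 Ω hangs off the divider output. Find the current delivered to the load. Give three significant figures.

I_L ≈ 3.81 mA

R_bot‖R_L = 79.76 Ω; V_out = 15.0 × 79.76/797.8 = 1.500 V.
I_L = V_out / R_L = 1.500 / 394 Ω = 3.81 mA.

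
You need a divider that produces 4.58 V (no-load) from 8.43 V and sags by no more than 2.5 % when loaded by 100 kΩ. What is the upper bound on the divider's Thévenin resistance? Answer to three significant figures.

Loading drop = R_th/(R_th + R_L) ≤ 0.0250, so R_th ≤ R_L · ε/(1−ε) = 100 kΩ × 0.0250/0.9750 = 2.56 kΩ.

R_th ≤ 2.56 kΩ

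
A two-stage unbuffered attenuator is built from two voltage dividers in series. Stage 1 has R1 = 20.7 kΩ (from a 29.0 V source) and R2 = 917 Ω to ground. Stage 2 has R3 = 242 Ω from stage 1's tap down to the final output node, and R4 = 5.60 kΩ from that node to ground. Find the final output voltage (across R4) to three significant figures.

V_out ≈ 1.03 V

Stage 2 presents R3+R4 = 5842 Ω as a load on stage 1's tap.
Stage 1's lower leg becomes R2‖(R3+R4) = 792.6 Ω, so V_mid = 29.0 × 792.6/21490 = 1.069 V.
Stage 2 is itself unloaded: V_out = V_mid × R4/(R3+R4) = 1.069 × 5600/5842 = 1.03 V.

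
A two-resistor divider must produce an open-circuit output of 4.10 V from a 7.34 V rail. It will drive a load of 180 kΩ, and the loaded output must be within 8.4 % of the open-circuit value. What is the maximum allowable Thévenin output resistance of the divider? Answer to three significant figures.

Loading drop = R_th/(R_th + R_L) ≤ 0.0840, so R_th ≤ R_L · ε/(1−ε) = 180 kΩ × 0.0840/0.9160 = 16.5 kΩ.

R_th ≤ 16.5 kΩ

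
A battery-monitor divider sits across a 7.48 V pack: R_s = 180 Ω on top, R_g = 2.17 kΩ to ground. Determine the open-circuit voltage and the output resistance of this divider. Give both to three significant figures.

V_th = 6.91 V, R_th = 166 Ω

V_th is the open-circuit tap voltage: 7.48 × 2170/(180 + 2170) = 6.91 V.
With the supply zeroed, R_s and R_g appear in parallel from the tap: R_th = R_s‖R_g = (180 × 2170)/2350 = 166 Ω.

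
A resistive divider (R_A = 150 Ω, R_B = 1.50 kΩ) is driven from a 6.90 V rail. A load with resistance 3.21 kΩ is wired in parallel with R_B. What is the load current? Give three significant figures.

R_B‖R_L = 1022 Ω; V_out = 6.90 × 1022/1172 = 6.017 V.
I_L = V_out / R_L = 6.017 / 3.21 kΩ = 1.87 mA.

I_L ≈ 1.87 mA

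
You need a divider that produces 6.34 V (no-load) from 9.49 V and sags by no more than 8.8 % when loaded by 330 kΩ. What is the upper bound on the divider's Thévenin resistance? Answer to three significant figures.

Loading drop = R_th/(R_th + R_L) ≤ 0.0880, so R_th ≤ R_L · ε/(1−ε) = 330 kΩ × 0.0880/0.9120 = 31.8 kΩ.

R_th ≤ 31.8 kΩ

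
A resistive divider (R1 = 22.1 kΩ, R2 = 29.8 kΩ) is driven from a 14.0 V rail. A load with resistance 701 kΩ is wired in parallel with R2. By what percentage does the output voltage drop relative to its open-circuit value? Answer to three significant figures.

The divider's output (Thévenin) resistance is R1‖R2 = 12.69 kΩ.
Fractional drop under load = R_th/(R_th + R_L) = 12.69 / (12.69 + 701) = 0.01778.
So the output falls by 1.78 %.

1.78 %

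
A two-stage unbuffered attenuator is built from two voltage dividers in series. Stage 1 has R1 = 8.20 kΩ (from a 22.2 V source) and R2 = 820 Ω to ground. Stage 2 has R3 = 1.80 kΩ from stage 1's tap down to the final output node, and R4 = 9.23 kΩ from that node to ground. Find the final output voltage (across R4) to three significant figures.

Stage 2 presents R3+R4 = 11030 Ω as a load on stage 1's tap.
Stage 1's lower leg becomes R2‖(R3+R4) = 763.3 Ω, so V_mid = 22.2 × 763.3/8963 = 1.890 V.
Stage 2 is itself unloaded: V_out = V_mid × R4/(R3+R4) = 1.890 × 9230/11030 = 1.58 V.

V_out ≈ 1.58 V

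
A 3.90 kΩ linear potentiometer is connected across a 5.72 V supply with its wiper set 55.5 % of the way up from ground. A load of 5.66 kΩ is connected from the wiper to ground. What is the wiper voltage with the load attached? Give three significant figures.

V ≈ 2.71 V

The wiper splits the pot into (1−α)R = 1.735 kΩ above and αR = 2.164 kΩ below.
Lower section ‖ load = 1.566 kΩ.
V_wiper = 5.72 × 1.566/(1.735 + 1.566) = 2.71 V.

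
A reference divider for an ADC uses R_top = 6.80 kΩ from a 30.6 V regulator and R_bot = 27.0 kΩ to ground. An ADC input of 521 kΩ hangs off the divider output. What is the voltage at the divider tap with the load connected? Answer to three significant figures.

The load sits in parallel with R_bot: R_bot‖R_L = (27.0 × 521) / (27.0 + 521) = 25.67 kΩ.
V_out = 30.6 × 25.67 / (6.80 + 25.67) = 30.6 × 25.67/32.47 = 24.2 V.

V_out ≈ 24.2 V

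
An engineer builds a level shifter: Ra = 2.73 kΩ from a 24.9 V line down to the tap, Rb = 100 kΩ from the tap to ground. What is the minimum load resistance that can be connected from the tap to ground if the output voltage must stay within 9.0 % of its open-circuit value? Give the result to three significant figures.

Output resistance R_th = Ra‖Rb = (2.73 × 100)/102.7 = 2.657 kΩ.
The fractional drop is R_th/(R_th + R_L); requiring this ≤ 0.0900 gives R_L ≥ R_th(1/0.0900 − 1) = 2.657 × 10.11 = 26.9 kΩ.

R_L(min) ≈ 26.9 kΩ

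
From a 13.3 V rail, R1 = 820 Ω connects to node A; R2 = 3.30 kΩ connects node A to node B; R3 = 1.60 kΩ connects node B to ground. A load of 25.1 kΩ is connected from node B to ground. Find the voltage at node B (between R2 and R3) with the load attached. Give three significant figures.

V ≈ 3.56 V

At node B, R3 is in parallel with the load: R3‖R_L = 1504 Ω.
Below node A the resistance is R2 + (R3‖R_L) = 4804 Ω, so V_A = 13.3 × 4804/5624 = 11.36 V.
Then V_B = V_A × (R3‖R_L)/(R2 + R3‖R_L) = 11.36 × 1504/4804 = 3.56 V.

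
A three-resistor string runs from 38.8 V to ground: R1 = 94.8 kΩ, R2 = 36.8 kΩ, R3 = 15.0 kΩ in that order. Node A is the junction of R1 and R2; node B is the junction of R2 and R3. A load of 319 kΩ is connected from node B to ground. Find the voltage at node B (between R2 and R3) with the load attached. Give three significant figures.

At node B, R3 is in parallel with the load: R3‖R_L = 14.33 kΩ.
Below node A the resistance is R2 + (R3‖R_L) = 51.13 kΩ, so V_A = 38.8 × 51.13/145.9 = 13.59 V.
Then V_B = V_A × (R3‖R_L)/(R2 + R3‖R_L) = 13.59 × 14.33/51.13 = 3.81 V.

V ≈ 3.81 V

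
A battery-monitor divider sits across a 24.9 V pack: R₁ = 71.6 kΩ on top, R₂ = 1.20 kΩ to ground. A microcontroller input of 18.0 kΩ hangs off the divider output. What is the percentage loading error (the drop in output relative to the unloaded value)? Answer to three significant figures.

The divider's output (Thévenin) resistance is R₁‖R₂ = 1.180 kΩ.
Fractional drop under load = R_th/(R_th + R_L) = 1.180 / (1.180 + 18.0) = 0.06153.
So the output falls by 6.15 %.

6.15 %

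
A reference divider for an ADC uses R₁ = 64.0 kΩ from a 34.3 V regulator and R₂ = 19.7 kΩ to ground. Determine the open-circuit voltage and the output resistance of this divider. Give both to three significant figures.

V_th is the open-circuit tap voltage: 34.3 × 19.7/(64.0 + 19.7) = 8.07 V.
With the supply zeroed, R₁ and R₂ appear in parallel from the tap: R_th = R₁‖R₂ = (64.0 × 19.7)/83.70 = 15.1 kΩ.

V_th = 8.07 V, R_th = 15.1 kΩ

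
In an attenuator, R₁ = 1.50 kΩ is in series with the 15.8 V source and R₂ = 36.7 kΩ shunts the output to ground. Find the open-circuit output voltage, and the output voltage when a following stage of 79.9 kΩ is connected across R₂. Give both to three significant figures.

Open-circuit: V = 15.8 × 36.7/(1.50 + 36.7) = 15.2 V.
With the load, R₂ becomes R₂‖R_L = 25.15 kΩ, so V = 15.8 × 25.15/26.65 = 14.9 V.

Unloaded: 15.2 V; loaded: 14.9 V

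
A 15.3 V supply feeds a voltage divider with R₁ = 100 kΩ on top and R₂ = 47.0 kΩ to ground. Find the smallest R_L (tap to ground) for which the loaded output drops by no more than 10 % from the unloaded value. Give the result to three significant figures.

R_L(min) ≈ 288 kΩ

Output resistance R_th = R₁‖R₂ = (100 × 47.0)/147.0 = 31.97 kΩ.
The fractional drop is R_th/(R_th + R_L); requiring this ≤ 0.100 gives R_L ≥ R_th(1/0.100 − 1) = 31.97 × 9.000 = 288 kΩ.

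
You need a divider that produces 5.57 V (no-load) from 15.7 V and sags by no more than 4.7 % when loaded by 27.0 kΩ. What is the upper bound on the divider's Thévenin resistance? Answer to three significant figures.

R_th ≤ 1.33 kΩ

Loading drop = R_th/(R_th + R_L) ≤ 0.0470, so R_th ≤ R_L · ε/(1−ε) = 27.0 kΩ × 0.0470/0.9530 = 1.33 kΩ.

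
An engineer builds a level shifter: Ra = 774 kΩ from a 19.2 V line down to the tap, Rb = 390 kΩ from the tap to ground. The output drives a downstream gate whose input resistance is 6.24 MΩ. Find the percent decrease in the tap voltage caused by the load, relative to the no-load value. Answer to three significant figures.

3.99 %

The divider's output (Thévenin) resistance is Ra‖Rb = 259.3 kΩ.
Fractional drop under load = R_th/(R_th + R_L) = 259.3 / (259.3 + 6240) = 0.03990.
So the output falls by 3.99 %.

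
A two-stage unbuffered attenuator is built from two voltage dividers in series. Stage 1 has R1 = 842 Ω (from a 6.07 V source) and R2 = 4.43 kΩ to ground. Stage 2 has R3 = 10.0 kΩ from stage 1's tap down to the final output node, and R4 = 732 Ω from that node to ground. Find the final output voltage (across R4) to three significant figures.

Stage 2 presents R3+R4 = 10730 Ω as a load on stage 1's tap.
Stage 1's lower leg becomes R2‖(R3+R4) = 3136 Ω, so V_mid = 6.07 × 3136/3978 = 4.785 V.
Stage 2 is itself unloaded: V_out = V_mid × R4/(R3+R4) = 4.785 × 732/10730 = 0.326 V.

V_out ≈ 0.326 V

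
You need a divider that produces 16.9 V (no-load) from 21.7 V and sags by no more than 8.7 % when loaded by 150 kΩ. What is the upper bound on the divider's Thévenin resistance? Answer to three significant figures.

R_th ≤ 14.3 kΩ

Loading drop = R_th/(R_th + R_L) ≤ 0.0870, so R_th ≤ R_L · ε/(1−ε) = 150 kΩ × 0.0870/0.9130 = 14.3 kΩ.
(Any R1, R2 with R2/(R1+R2) = 0.779 and R1‖R2 ≤ 14.3 kΩ will meet the spec.)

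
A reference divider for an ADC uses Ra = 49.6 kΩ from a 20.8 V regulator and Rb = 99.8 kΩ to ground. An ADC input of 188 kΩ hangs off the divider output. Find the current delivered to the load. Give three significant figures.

Rb‖R_L = 65.19 kΩ; V_out = 20.8 × 65.19/114.8 = 11.81 V.
I_L = V_out / R_L = 11.81 / 188 kΩ = 0.0628 mA.

I_L ≈ 0.0628 mA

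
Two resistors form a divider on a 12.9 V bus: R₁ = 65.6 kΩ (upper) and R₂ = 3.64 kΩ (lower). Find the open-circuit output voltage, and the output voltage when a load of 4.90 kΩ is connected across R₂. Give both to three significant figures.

Unloaded: 0.678 V; loaded: 0.398 V

Open-circuit: V = 12.9 × 3.64/(65.6 + 3.64) = 0.678 V.
With the load, R₂ becomes R₂‖R_L = 2.089 kΩ, so V = 12.9 × 2.089/67.69 = 0.398 V.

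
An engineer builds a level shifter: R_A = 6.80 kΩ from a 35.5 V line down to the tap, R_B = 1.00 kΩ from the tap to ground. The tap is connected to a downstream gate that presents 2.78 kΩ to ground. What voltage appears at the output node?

The load sits in parallel with R_B: R_B‖R_L = (1.00 × 2.78) / (1.00 + 2.78) = 0.7354 kΩ.
V_out = 35.5 × 0.7354 / (6.80 + 0.7354) = 35.5 × 0.7354/7.535 = 3.46 V.

V_out ≈ 3.46 V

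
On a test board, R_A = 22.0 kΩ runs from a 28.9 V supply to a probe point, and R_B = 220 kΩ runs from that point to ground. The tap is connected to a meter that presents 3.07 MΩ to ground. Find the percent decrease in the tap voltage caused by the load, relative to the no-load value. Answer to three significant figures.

0.647 %

The divider's output (Thévenin) resistance is R_A‖R_B = 20.00 kΩ.
Fractional drop under load = R_th/(R_th + R_L) = 20.00 / (20.00 + 3070) = 0.006472.
So the output falls by 0.647 %.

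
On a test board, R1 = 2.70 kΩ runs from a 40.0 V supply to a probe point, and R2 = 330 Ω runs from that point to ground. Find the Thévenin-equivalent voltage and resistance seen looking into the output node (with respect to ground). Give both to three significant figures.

V_th is the open-circuit tap voltage: 40.0 × 330/(2700 + 330) = 4.36 V.
With the supply zeroed, R1 and R2 appear in parallel from the tap: R_th = R1‖R2 = (2700 × 330)/3030 = 294 Ω.

V_th = 4.36 V, R_th = 294 Ω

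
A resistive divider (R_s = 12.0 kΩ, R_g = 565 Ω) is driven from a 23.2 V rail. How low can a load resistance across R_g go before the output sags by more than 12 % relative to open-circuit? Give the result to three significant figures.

R_L(min) ≈ 3.96 kΩ

Output resistance R_th = R_s‖R_g = (12000 × 565)/12560 = 539.6 Ω.
The fractional drop is R_th/(R_th + R_L); requiring this ≤ 0.120 gives R_L ≥ R_th(1/0.120 − 1) = 539.6 × 7.333 = 3.96 kΩ.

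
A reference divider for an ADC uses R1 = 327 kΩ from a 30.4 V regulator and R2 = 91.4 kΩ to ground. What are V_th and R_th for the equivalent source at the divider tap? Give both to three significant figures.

V_th = 6.64 V, R_th = 71.4 kΩ

V_th is the open-circuit tap voltage: 30.4 × 91.4/(327 + 91.4) = 6.64 V.
With the supply zeroed, R1 and R2 appear in parallel from the tap: R_th = R1‖R2 = (327 × 91.4)/418.4 = 71.4 kΩ.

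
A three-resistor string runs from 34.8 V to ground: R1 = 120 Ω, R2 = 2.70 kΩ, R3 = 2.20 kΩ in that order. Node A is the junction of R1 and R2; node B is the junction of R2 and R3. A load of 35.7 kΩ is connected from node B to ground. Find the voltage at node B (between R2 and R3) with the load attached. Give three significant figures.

V ≈ 14.7 V

At node B, R3 is in parallel with the load: R3‖R_L = 2072 Ω.
Below node A the resistance is R2 + (R3‖R_L) = 4772 Ω, so V_A = 34.8 × 4772/4892 = 33.95 V.
Then V_B = V_A × (R3‖R_L)/(R2 + R3‖R_L) = 33.95 × 2072/4772 = 14.7 V.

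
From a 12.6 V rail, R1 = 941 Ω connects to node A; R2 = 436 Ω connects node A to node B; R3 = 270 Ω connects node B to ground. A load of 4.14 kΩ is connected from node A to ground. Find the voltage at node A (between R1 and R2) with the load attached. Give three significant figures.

Below node A the series string R2+R3 = 706.0 Ω sits in parallel with the 4140 Ω load: 603.1 Ω.
V_A = 12.6 × 603.1/(941 + 603.1) = 4.92 V.

V ≈ 4.92 V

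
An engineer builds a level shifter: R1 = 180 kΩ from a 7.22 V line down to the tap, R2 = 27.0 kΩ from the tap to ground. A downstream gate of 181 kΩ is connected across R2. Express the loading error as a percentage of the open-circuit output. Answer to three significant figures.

11.5 %

Unloaded V = 7.22 × 27.0/207.0 = 0.94174 V.
Loaded: R2‖R_L = 23.50 kΩ, giving V = 7.22 × 23.50/203.5 = 0.83361 V.
Drop = (0.94174 − 0.83361) / 0.94174 = 11.5 %.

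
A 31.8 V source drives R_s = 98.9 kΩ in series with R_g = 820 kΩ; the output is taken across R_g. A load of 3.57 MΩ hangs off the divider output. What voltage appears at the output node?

The load sits in parallel with R_g: R_g‖R_L = (820 × 3570) / (820 + 3570) = 666.8 kΩ.
V_out = 31.8 × 666.8 / (98.9 + 666.8) = 31.8 × 666.8/765.7 = 27.7 V.

V_out ≈ 27.7 V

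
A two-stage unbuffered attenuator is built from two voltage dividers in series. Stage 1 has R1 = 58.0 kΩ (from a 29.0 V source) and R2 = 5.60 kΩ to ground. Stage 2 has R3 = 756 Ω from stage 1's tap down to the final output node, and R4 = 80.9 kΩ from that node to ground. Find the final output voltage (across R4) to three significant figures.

V_out ≈ 2.38 V

Stage 2 presents R3+R4 = 81660 Ω as a load on stage 1's tap.
Stage 1's lower leg becomes R2‖(R3+R4) = 5241 Ω, so V_mid = 29.0 × 5241/63240 = 2.403 V.
Stage 2 is itself unloaded: V_out = V_mid × R4/(R3+R4) = 2.403 × 80900/81660 = 2.38 V.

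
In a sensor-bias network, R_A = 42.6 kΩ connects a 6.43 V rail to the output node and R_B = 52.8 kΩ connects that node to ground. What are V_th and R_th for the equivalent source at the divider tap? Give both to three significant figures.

V_th = 3.56 V, R_th = 23.6 kΩ

V_th is the open-circuit tap voltage: 6.43 × 52.8/(42.6 + 52.8) = 3.56 V.
With the supply zeroed, R_A and R_B appear in parallel from the tap: R_th = R_A‖R_B = (42.6 × 52.8)/95.40 = 23.6 kΩ.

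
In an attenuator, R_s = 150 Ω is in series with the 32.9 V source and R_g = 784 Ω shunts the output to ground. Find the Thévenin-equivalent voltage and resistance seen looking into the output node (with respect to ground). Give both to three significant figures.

V_th = 27.6 V, R_th = 126 Ω

V_th is the open-circuit tap voltage: 32.9 × 784/(150 + 784) = 27.6 V.
With the supply zeroed, R_s and R_g appear in parallel from the tap: R_th = R_s‖R_g = (150 × 784)/934.0 = 126 Ω.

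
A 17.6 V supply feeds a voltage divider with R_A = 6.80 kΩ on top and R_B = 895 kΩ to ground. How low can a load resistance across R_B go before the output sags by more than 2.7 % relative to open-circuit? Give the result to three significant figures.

Output resistance R_th = R_A‖R_B = (6.80 × 895)/901.8 = 6.749 kΩ.
The fractional drop is R_th/(R_th + R_L); requiring this ≤ 0.0270 gives R_L ≥ R_th(1/0.0270 − 1) = 6.749 × 36.04 = 243 kΩ.

R_L(min) ≈ 243 kΩ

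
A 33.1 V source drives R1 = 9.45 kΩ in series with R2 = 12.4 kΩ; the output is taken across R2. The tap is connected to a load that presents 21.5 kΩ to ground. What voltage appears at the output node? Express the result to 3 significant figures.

V_out ≈ 15.0 V

The load sits in parallel with R2: R2‖R_L = (12.4 × 21.5) / (12.4 + 21.5) = 7.864 kΩ.
V_out = 33.1 × 7.864 / (9.45 + 7.864) = 33.1 × 7.864/17.31 = 15.0 V.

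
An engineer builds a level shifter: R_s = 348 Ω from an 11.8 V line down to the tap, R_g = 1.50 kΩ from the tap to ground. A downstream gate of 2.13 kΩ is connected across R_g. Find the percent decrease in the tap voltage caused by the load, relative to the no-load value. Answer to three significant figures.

11.7 %

Unloaded V = 11.8 × 1500/1848 = 9.5779 V.
Loaded: R_g‖R_L = 880.2 Ω, giving V = 11.8 × 880.2/1228 = 8.4565 V.
Drop = (9.5779 − 8.4565) / 9.5779 = 11.7 %.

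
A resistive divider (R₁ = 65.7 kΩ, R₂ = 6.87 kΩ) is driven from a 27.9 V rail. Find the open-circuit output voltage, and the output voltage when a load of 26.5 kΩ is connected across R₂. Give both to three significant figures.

Open-circuit: V = 27.9 × 6.87/(65.7 + 6.87) = 2.64 V.
With the load, R₂ becomes R₂‖R_L = 5.456 kΩ, so V = 27.9 × 5.456/71.16 = 2.14 V.

Unloaded: 2.64 V; loaded: 2.14 V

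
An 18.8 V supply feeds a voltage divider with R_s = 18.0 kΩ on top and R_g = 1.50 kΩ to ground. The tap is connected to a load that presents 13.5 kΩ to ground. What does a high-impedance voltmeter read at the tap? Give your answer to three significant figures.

V_out ≈ 1.31 V

The load sits in parallel with R_g: R_g‖R_L = (1.50 × 13.5) / (1.50 + 13.5) = 1.350 kΩ.
V_out = 18.8 × 1.350 / (18.0 + 1.350) = 18.8 × 1.350/19.35 = 1.31 V.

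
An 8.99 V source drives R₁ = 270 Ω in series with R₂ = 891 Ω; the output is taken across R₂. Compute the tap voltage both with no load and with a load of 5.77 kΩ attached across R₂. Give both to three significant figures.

Unloaded: 6.90 V; loaded: 6.66 V

Open-circuit: V = 8.99 × 891/(270 + 891) = 6.90 V.
With the load, R₂ becomes R₂‖R_L = 771.8 Ω, so V = 8.99 × 771.8/1042 = 6.66 V.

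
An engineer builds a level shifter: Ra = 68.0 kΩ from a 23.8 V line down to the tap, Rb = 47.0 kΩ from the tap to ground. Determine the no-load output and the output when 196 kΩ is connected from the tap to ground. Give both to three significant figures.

Unloaded: 9.73 V; loaded: 8.52 V

Open-circuit: V = 23.8 × 47.0/(68.0 + 47.0) = 9.73 V.
With the load, Rb becomes Rb‖R_L = 37.91 kΩ, so V = 23.8 × 37.91/105.9 = 8.52 V.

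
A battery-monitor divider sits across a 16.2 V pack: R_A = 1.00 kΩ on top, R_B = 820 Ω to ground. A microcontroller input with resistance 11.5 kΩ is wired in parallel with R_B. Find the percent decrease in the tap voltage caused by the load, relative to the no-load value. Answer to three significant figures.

3.77 %

The divider's output (Thévenin) resistance is R_A‖R_B = 450.5 Ω.
Fractional drop under load = R_th/(R_th + R_L) = 450.5 / (450.5 + 11500) = 0.03770.
So the output falls by 3.77 %.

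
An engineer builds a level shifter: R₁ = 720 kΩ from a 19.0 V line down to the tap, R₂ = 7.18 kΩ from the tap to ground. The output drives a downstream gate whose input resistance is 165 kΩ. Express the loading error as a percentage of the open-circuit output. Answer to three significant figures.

The divider's output (Thévenin) resistance is R₁‖R₂ = 7.109 kΩ.
Fractional drop under load = R_th/(R_th + R_L) = 7.109 / (7.109 + 165) = 0.04131.
So the output falls by 4.13 %.

4.13 %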